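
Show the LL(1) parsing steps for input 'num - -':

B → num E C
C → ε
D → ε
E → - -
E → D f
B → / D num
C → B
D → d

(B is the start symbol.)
LL(1) parsing maintains a stack (initially the start symbol over $) and the input. At each step: if the stack top is a terminal, match it against the current input token; if it is a non-terminal N, replace it with the RHS of M[N, lookahead] (the unique production whose predict set contains the lookahead).

Stack is shown with the top on the left.

Stack      Input      Action
----------------------------
B $        num - - $  output B → num E C
num E C $  num - - $  match 'num'
E C $      - - $      output E → - -
- - C $    - - $      match '-'
- C $      - $        match '-'
C $        $          output C → ε
$          $          accept

The string is accepted.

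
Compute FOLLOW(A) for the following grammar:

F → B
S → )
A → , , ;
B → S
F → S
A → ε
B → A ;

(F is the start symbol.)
{ ';' }

To compute FOLLOW(A), find every occurrence of A on a right-hand side N → α A β: add FIRST(β) \ {ε}, and if β is empty or nullable also add FOLLOW(N). Iterate to a fixed point.

In B → A ;: A is followed by ';', add FIRST(';') \ {ε} = { ';' }

Taking the union: FOLLOW(A) = { ';' }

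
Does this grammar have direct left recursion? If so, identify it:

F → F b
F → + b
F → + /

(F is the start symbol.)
Yes, F is left-recursive

Direct left recursion occurs when N → N α for some non-terminal N (the right-hand side begins with the left-hand side itself).

F → F b: LEFT RECURSIVE (starts with F)
F → + b: starts with '+'
F → + /: starts with '+'

The grammar has direct left recursion on: F.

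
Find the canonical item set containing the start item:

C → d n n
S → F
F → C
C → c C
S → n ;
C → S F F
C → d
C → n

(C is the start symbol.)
First, augment the grammar with C' → C
I₀ = CLOSURE({ [C' → . C] }):
  [C' → . C] has the dot before C: add [C → . d n n], [C → . c C], [C → . S F F], [C → . d], [C → . n]
  [C → . S F F] has the dot before S: add [S → . F], [S → . n ;]
  [S → . F] has the dot before F: add [F → . C]
No further items can be added.

I₀ = { [C → . S F F], [C → . c C], [C → . d n n], [C → . d], [C → . n], [C' → . C], [F → . C], [S → . F], [S → . n ;] }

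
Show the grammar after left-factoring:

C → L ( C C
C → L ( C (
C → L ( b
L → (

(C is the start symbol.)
C → L ( C'
C' → C C''
C'' → C
C'' → (
C' → b
L → (

Left-factoring transforms A → αβ₁ | αβ₂ into A → αA' and A' → β₁ | β₂
(α is the longest common prefix among the alternatives). Repeat until
no nonterminal has two alternatives with a common prefix.

Round 1: C has alternatives sharing prefix 'L ('. Introduce C': C → L ( C'
  Add: C' → C C
  Add: C' → C (
  Add: C' → b

Round 2: C' has alternatives sharing prefix 'C'. Introduce C'': C' → C C''
  Add: C'' → C
  Add: C'' → (

No remaining common prefixes — done.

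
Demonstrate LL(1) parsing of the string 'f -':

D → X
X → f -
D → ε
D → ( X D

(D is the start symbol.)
LL(1) parsing maintains a stack (initially the start symbol over $) and the input. At each step: if the stack top is a terminal, match it against the current input token; if it is a non-terminal N, replace it with the RHS of M[N, lookahead] (the unique production whose predict set contains the lookahead).

Stack is shown with the top on the left.

Stack  Input  Action
--------------------
D $    f - $  output D → X
X $    f - $  output X → f -
f - $  f - $  match 'f'
- $    - $    match '-'
$      $      accept

The string is accepted.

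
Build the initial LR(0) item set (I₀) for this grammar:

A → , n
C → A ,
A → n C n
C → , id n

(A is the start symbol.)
First, augment the grammar with A' → A
I₀ = CLOSURE({ [A' → . A] }):
  [A' → . A] has the dot before A: add [A → . , n], [A → . n C n]
No further items can be added.

I₀ = { [A → . , n], [A → . n C n], [A' → . A] }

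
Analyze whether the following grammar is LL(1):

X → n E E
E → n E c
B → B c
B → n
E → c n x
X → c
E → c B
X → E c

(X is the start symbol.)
Relevant sets:
  FIRST(E) = { 'c', 'n' }
  FIRST(B) = { 'n' }

For X:
  PREDICT(X → n E E) = { 'n' }
  PREDICT(X → c) = { 'c' }
  PREDICT(X → E c) = { 'c', 'n' }
For E:
  PREDICT(E → n E c) = { 'n' }
  PREDICT(E → c n x) = { 'c' }
  PREDICT(E → c B) = { 'c' }
For B:
  PREDICT(B → B c) = { 'n' }
  PREDICT(B → n) = { 'n' }

Conflict found: Predict set conflict for X: { 'n' }
The grammar is NOT LL(1).

Answer: No. Predict set conflict for X: { 'n' }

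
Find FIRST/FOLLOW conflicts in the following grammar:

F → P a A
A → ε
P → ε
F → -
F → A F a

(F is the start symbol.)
Nullable non-terminals: A, P.
A has a nullable alternative but only one production, so nothing to check.
P has a nullable alternative but only one production, so nothing to check.

F has no nullable alternative, so no FIRST/FOLLOW check is needed there.

No FIRST/FOLLOW conflicts found.

Answer: No FIRST/FOLLOW conflicts.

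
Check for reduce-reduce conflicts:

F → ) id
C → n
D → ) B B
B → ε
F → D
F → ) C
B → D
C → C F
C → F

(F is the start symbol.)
A reduce-reduce conflict occurs when an LR(0) state has two complete items [A → α .] and [B → β .] — both call for a reduction, and with no lookahead the parser cannot choose between them.

Augment with F' → F and build the canonical LR(0) collection (I0 = CLOSURE({[F' → . F]}), then GOTO on every symbol after a dot until no new states appear). It has 14 states:
  I0: { [D → . ) B B], [F → . ) C], [F → . ) id], [F → . D], [F' → . F] }  — shift
  I1: { [B → . D], [B → .], [C → . C F], [C → . F], [C → . n], [D → ) . B B], [D → . ) B B], [F → ) . C], [F → ) . id], [F → . ) C], [F → . ) id], [F → . D] }  — shift, reduce
  I2: { [F → D .] }  — reduce
  I3: { [F' → F .] }  — accept
  I4: { [B → . D], [B → .], [D → ) B . B], [D → . ) B B] }  — shift, reduce
  I5: { [C → C . F], [D → . ) B B], [F → ) C .], [F → . ) C], [F → . ) id], [F → . D] }  — shift, reduce
  I6: { [B → D .], [F → D .] }  — 2 reduces
  I7: { [C → F .] }  — reduce
  I8: { [F → ) id .] }  — reduce
  I9: { [C → n .] }  — reduce
  I10: { [C → C F .] }  — reduce
  I11: { [B → . D], [B → .], [D → ) . B B], [D → . ) B B] }  — shift, reduce
  I12: { [D → ) B B .] }  — reduce
  I13: { [B → D .] }  — reduce

I6 contains complete items [B → D .], [F → D .] — reduce-reduce conflict.

Answer: Yes — I6: [B → D .] vs [F → D .]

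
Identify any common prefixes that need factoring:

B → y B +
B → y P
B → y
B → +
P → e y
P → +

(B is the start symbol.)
Yes, B has productions with common prefix 'y'

Left-factoring is needed when two productions for the same non-terminal
share a common prefix on the right-hand side.

Productions for B:
  B → y B +
  B → y P
  B → y
  B → +
Productions for P:
  P → e y
  P → +

Found common prefix 'y' in productions for B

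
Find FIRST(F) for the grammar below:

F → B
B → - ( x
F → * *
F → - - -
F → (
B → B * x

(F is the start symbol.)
{ '(', '*', '-' }

To compute FIRST(F), examine every production with F on the left-hand side, reading each right-hand side left to right until a non-nullable symbol is reached.

FIRST sets of the other non-terminals involved (by the same procedure, iterated to a fixed point):
  FIRST(B) = { '-' }

From F → B:
  - B is a non-terminal: add FIRST(B) \ {ε} = { '-' }
    B is not nullable, so stop
From F → * *:
  - '*' is a terminal: add '*' and stop
From F → - - -:
  - '-' is a terminal: add '-' and stop
From F → (:
  - '(' is a terminal: add '(' and stop

Collecting: FIRST(F) = { '(', '*', '-' }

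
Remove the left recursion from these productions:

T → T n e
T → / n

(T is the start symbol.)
T is directly left-recursive. The standard transformation for
  A → A α₁ | ... | A α_m | β₁ | ... | β_n
is
  A  → β₁ A' | ... | β_n A'
  A' → α₁ A' | ... | α_m A' | ε

T → / n becomes T → / n T'
T → T n e becomes T' → n e T'
Add T' → ε

Resulting grammar:
T → / n T'
T' → n e T'
T' → ε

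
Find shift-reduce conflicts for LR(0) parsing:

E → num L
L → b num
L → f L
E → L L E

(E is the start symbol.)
No shift-reduce conflicts

A shift-reduce conflict occurs when an LR(0) state has both:
  - a complete (reduce) item [A → α .] (dot at the end), and
  - a shift item [B → β . c γ] (dot before a terminal).

Augment with E' → E and build the canonical LR(0) collection (I0 = CLOSURE({[E' → . E]}), then GOTO on every symbol after a dot until no new states appear). It has 11 states:
  I0: { [E → . L L E], [E → . num L], [E' → . E], [L → . b num], [L → . f L] }  — shift
  I1: { [E' → E .] }  — accept
  I2: { [E → L . L E], [L → . b num], [L → . f L] }  — shift
  I3: { [L → b . num] }  — shift
  I4: { [L → . b num], [L → . f L], [L → f . L] }  — shift
  I5: { [E → num . L], [L → . b num], [L → . f L] }  — shift
  I6: { [E → num L .] }  — reduce
  I7: { [L → f L .] }  — reduce
  I8: { [L → b num .] }  — reduce
  I9: { [E → . L L E], [E → . num L], [E → L L . E], [L → . b num], [L → . f L] }  — shift
  I10: { [E → L L E .] }  — reduce

No state contains both a complete item and a shift item.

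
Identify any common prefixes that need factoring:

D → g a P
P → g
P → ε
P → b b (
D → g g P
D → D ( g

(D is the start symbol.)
Left-factoring is needed when two productions for the same non-terminal
share a common prefix on the right-hand side.

Productions for D:
  D → g a P
  D → g g P
  D → D ( g
Productions for P:
  P → g
  P → ε
  P → b b (

Found common prefix 'g' in productions for D

Answer: Yes, D has productions with common prefix 'g'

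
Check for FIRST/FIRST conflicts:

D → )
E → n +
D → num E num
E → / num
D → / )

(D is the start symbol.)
Productions for D:
  D → ): FIRST = { ')' }
  D → num E num: FIRST = { 'num' }
  D → / ): FIRST = { '/' }
Productions for E:
  E → n +: FIRST = { 'n' }
  E → / num: FIRST = { '/' }

All alternatives of each non-terminal have pairwise disjoint FIRST sets.

Answer: No FIRST/FIRST conflicts.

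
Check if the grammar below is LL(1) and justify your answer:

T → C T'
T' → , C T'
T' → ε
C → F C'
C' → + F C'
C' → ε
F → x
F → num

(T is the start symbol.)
A grammar is LL(1) if for each non-terminal N with multiple productions, the predict sets of those productions are pairwise disjoint, where PREDICT(N → α) = (FIRST(α) \ {ε}) ∪ (FOLLOW(N) if α ⇒* ε).

Relevant sets:
  FOLLOW(T') = { $ }
  FOLLOW(C') = { $, ',' }

For T':
  PREDICT(T' → ',' C T') = { ',' }
  PREDICT(T' → ε) = { $ }
For C':
  PREDICT(C' → '+' F C') = { '+' }
  PREDICT(C' → ε) = { $, ',' }
For F:
  PREDICT(F → x) = { 'x' }
  PREDICT(F → num) = { 'num' }
T, C have a single production, so nothing to check there.

All predict sets are disjoint. The grammar IS LL(1).

Answer: Yes, the grammar is LL(1).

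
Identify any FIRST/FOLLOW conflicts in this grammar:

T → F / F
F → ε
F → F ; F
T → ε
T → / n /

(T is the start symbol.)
Yes. F → F ';' F with FOLLOW(F) on { ';' }

A FIRST/FOLLOW conflict occurs when a non-terminal N has a nullable alternative N → β (β ⇒* ε) and another alternative N → α with FIRST(α) ∩ FOLLOW(N) ≠ ∅: on such a lookahead the parser cannot decide between expanding α and letting N vanish via β.

Nullable non-terminals: F, T.
FIRST sets used below: FIRST(F) = { ';', ε }

F: nullable alternative(s) F → ε; FOLLOW(F) = { $, '/', ';' }
  F → ε: FIRST \ {ε} = { } — this is the only nullable alternative, skip
  F → F ; F: FIRST \ {ε} = { ';' } — overlaps FOLLOW(F) on { ';' }: CONFLICT

T: nullable alternative(s) T → ε; FOLLOW(T) = { $ }
  T → F / F: FIRST \ {ε} = { '/', ';' } — disjoint from FOLLOW(T)
  T → ε: FIRST \ {ε} = { } — this is the only nullable alternative, skip
  T → / n /: FIRST \ {ε} = { '/' } — disjoint from FOLLOW(T)

So the grammar has 1 FIRST/FOLLOW conflict (marked CONFLICT above).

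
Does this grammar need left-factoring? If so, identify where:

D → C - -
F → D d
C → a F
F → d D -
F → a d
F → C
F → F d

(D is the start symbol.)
No, left-factoring is not needed

Left-factoring is needed when two productions for the same non-terminal
share a common prefix on the right-hand side.

Productions for F:
  F → D d
  F → d D -
  F → a d
  F → C
  F → F d

No common prefixes found.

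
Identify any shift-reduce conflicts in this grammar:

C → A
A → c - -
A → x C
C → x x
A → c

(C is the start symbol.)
A shift-reduce conflict occurs when an LR(0) state has both:
  - a complete (reduce) item [A → α .] (dot at the end), and
  - a shift item [B → β . c γ] (dot before a terminal).

Augment with C' → C and build the canonical LR(0) collection (I0 = CLOSURE({[C' → . C]}), then GOTO on every symbol after a dot until no new states appear). It has 9 states:
  I0: { [A → . c - -], [A → . c], [A → . x C], [C → . A], [C → . x x], [C' → . C] }  — shift
  I1: { [C → A .] }  — reduce
  I2: { [C' → C .] }  — accept
  I3: { [A → c . - -], [A → c .] }  — shift, reduce
  I4: { [A → . c - -], [A → . c], [A → . x C], [A → x . C], [C → . A], [C → . x x], [C → x . x] }  — shift
  I5: { [A → x C .] }  — reduce
  I6: { [A → . c - -], [A → . c], [A → . x C], [A → x . C], [C → . A], [C → . x x], [C → x . x], [C → x x .] }  — shift, reduce
  I7: { [A → c - . -] }  — shift
  I8: { [A → c - - .] }  — reduce

I3 contains reduce item [A → c .] and shift item [A → c . - -] — shift-reduce conflict.
I6 contains reduce item [C → x x .] and shift items [A → . c], [A → . c - -], [A → . x C], [C → . x x], [C → x . x] — shift-reduce conflict.

Answer: Yes — I3: [A → c .] vs [A → c . - -]; I6: [C → x x .] vs [A → . c]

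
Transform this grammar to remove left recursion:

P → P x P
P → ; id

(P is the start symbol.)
P → ; id P'
P' → x P P'
P' → ε

P is directly left-recursive. The standard transformation for
  A → A α₁ | ... | A α_m | β₁ | ... | β_n
is
  A  → β₁ A' | ... | β_n A'
  A' → α₁ A' | ... | α_m A' | ε

P → ; id becomes P → ; id P'
P → P x P becomes P' → x P P'
Add P' → ε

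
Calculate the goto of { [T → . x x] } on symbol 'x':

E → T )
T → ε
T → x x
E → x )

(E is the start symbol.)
GOTO(I, 'x') = CLOSURE({ [A → αX.β] : [A → α.Xβ] ∈ I, X = 'x' })

Items with dot before 'x', with the dot advanced:
  [T → . x x] → [T → x . x]
Closure adds nothing (no advanced item has the dot before a non-terminal).

GOTO = { [T → x . x] }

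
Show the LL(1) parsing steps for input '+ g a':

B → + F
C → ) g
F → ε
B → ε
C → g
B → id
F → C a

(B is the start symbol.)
LL(1) parsing maintains a stack (initially the start symbol over $) and the input. At each step: if the stack top is a terminal, match it against the current input token; if it is a non-terminal N, replace it with the RHS of M[N, lookahead] (the unique production whose predict set contains the lookahead).

Stack is shown with the top on the left.

Stack  Input    Action
----------------------
B $    + g a $  output B → + F
+ F $  + g a $  match '+'
F $    g a $    output F → C a
C a $  g a $    output C → g
g a $  g a $    match 'g'
a $    a $      match 'a'
$      $        accept

The string is accepted.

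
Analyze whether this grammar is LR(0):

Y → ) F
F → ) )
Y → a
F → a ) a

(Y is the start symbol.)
Augment with Y' → Y and build the canonical LR(0) collection (I0 = CLOSURE({[Y' → . Y]}), then GOTO on every symbol after a dot until no new states appear). It has 10 states:
  I0: { [Y → . ) F], [Y → . a], [Y' → . Y] }  — shift
  I1: { [F → . ) )], [F → . a ) a], [Y → ) . F] }  — shift
  I2: { [Y' → Y .] }  — accept
  I3: { [Y → a .] }  — reduce
  I4: { [F → ) . )] }  — shift
  I5: { [Y → ) F .] }  — reduce
  I6: { [F → a . ) a] }  — shift
  I7: { [F → a ) . a] }  — shift
  I8: { [F → a ) a .] }  — reduce
  I9: { [F → ) ) .] }  — reduce

Every state is either a pure shift/goto state or contains exactly one complete item and nothing to shift — no conflicts. The grammar is LR(0).

Answer: Yes, the grammar is LR(0)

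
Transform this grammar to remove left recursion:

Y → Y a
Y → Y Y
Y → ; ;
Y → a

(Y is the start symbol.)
Y is directly left-recursive. The standard transformation for
  A → A α₁ | ... | A α_m | β₁ | ... | β_n
is
  A  → β₁ A' | ... | β_n A'
  A' → α₁ A' | ... | α_m A' | ε

Y → ; ; becomes Y → ; ; Y'
Y → a becomes Y → a Y'
Y → Y a becomes Y' → a Y'
Y → Y Y becomes Y' → Y Y'
Add Y' → ε

Resulting grammar:
Y → ; ; Y'
Y → a Y'
Y' → a Y'
Y' → Y Y'
Y' → ε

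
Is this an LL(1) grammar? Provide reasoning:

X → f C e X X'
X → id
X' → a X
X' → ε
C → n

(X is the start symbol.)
Relevant sets:
  FOLLOW(X') = { $, 'a' }

For X:
  PREDICT(X → f C e X X') = { 'f' }
  PREDICT(X → id) = { 'id' }
For X':
  PREDICT(X' → a X) = { 'a' }
  PREDICT(X' → ε) = { $, 'a' }
C has a single production, so nothing to check there.

Conflict found: Predict set conflict for X': { 'a' }
The grammar is NOT LL(1).

Answer: No. Predict set conflict for X': { 'a' }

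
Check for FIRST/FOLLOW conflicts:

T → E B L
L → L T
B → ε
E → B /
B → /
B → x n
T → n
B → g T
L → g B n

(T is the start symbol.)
Nullable non-terminals: B.

B: nullable alternative(s) B → ε; FOLLOW(B) = { '/', 'g', 'n' }
  B → ε: FIRST \ {ε} = { } — this is the only nullable alternative, skip
  B → /: FIRST \ {ε} = { '/' } — overlaps FOLLOW(B) on { '/' }: CONFLICT
  B → x n: FIRST \ {ε} = { 'x' } — disjoint from FOLLOW(B)
  B → g T: FIRST \ {ε} = { 'g' } — overlaps FOLLOW(B) on { 'g' }: CONFLICT

E, L, T have no nullable alternative, so no FIRST/FOLLOW check is needed there.

So the grammar has 2 FIRST/FOLLOW conflicts (marked CONFLICT above).

Answer: Yes. B → '/' with FOLLOW(B) on { '/' }; B → g T with FOLLOW(B) on { 'g' }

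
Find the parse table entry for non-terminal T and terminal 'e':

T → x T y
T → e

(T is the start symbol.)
To find M[T, 'e'], we find productions for T where 'e' is in the predict set (PREDICT(N → α) = (FIRST(α) \ {ε}) ∪ (FOLLOW(N) if α ⇒* ε)).

T → x T y: PREDICT = { 'x' }
T → e: PREDICT = { 'e' }
  'e' is in predict set, so this production goes in M[T, 'e']

M[T, 'e'] = T → e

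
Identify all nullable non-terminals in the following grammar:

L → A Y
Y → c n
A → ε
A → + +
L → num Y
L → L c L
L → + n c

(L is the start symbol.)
ε-productions: A → ε
So A is immediately nullable.
No further non-terminal can be added: every production for the remaining non-terminals contains a terminal or a non-nullable non-terminal.
Nullable = { 'A' }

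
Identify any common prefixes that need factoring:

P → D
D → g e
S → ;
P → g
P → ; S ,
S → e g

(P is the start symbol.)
Left-factoring is needed when two productions for the same non-terminal
share a common prefix on the right-hand side.

Productions for P:
  P → D
  P → g
  P → ; S ,
Productions for S:
  S → ;
  S → e g

No common prefixes found.

Answer: No, left-factoring is not needed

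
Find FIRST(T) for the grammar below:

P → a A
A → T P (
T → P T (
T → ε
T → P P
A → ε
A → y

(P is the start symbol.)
{ 'a', ε }

To compute FIRST(T), examine every production with T on the left-hand side, reading each right-hand side left to right until a non-nullable symbol is reached.

FIRST sets of the other non-terminals involved (by the same procedure, iterated to a fixed point):
  FIRST(P) = { 'a' }

From T → P T (:
  - P is a non-terminal: add FIRST(P) \ {ε} = { 'a' }
    P is not nullable, so stop
From T → ε:
  - ε-production, so ε ∈ FIRST(T)
From T → P P:
  - P is a non-terminal: add FIRST(P) \ {ε} = { 'a' }
    P is not nullable, so stop

Collecting: FIRST(T) = { 'a', ε }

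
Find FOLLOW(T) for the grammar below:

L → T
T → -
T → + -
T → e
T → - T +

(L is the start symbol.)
To compute FOLLOW(T), find every occurrence of T on a right-hand side N → α T β: add FIRST(β) \ {ε}, and if β is empty or nullable also add FOLLOW(N). Iterate to a fixed point.

In L → T: T is at the end, add FOLLOW(L)
In T → - T +: T is followed by '+', add FIRST('+') \ {ε} = { '+' }

The FOLLOW sets referred to above (computed the same way, to a fixed point):
  FOLLOW(L) = { $ }

Taking the union: FOLLOW(T) = { $, '+' }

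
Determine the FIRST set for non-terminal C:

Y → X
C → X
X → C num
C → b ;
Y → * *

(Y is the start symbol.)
To compute FIRST(C), examine every production with C on the left-hand side, reading each right-hand side left to right until a non-nullable symbol is reached.

FIRST sets of the other non-terminals involved (by the same procedure, iterated to a fixed point):
  FIRST(X) = { 'b' }

From C → X:
  - X is a non-terminal: add FIRST(X) \ {ε} = { 'b' }
    X is not nullable, so stop
From C → b ;:
  - b is a terminal: add 'b' and stop

Collecting: FIRST(C) = { 'b' }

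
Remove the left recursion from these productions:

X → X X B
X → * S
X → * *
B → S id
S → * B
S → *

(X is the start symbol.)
X → * S X'
X → * * X'
X' → X B X'
X' → ε
B → S id
S → * B
S → *

X is directly left-recursive. The standard transformation for
  A → A α₁ | ... | A α_m | β₁ | ... | β_n
is
  A  → β₁ A' | ... | β_n A'
  A' → α₁ A' | ... | α_m A' | ε

X → * S becomes X → * S X'
X → * * becomes X → * * X'
X → X X B becomes X' → X B X'
Add X' → ε

Productions for other non-terminals are unchanged:
  B → S id
  S → * B
  S → *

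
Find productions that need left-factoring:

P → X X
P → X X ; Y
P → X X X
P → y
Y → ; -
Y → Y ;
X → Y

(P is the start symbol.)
Left-factoring is needed when two productions for the same non-terminal
share a common prefix on the right-hand side.

Productions for P:
  P → X X
  P → X X ; Y
  P → X X X
  P → y
Productions for Y:
  Y → ; -
  Y → Y ;

Found common prefix 'X X' in productions for P

Answer: Yes, P has productions with common prefix 'X X'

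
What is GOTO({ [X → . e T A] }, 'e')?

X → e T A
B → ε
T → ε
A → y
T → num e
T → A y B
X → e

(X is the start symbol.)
GOTO(I, 'e') = CLOSURE({ [A → αX.β] : [A → α.Xβ] ∈ I, X = 'e' })

Items with dot before 'e', with the dot advanced:
  [X → . e T A] → [X → e . T A]
Closure of the advanced items:
  [X → e . T A] has the dot before T: add [T → .], [T → . num e], [T → . A y B]
  [T → . A y B] has the dot before A: add [A → . y]

GOTO = { [A → . y], [T → . A y B], [T → . num e], [T → .], [X → e . T A] }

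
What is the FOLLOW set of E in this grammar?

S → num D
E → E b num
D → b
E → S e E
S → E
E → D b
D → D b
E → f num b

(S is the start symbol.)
{ $, 'b', 'e' }

In E → E b num: E is followed by b num, add FIRST(b num) \ {ε} = { 'b' }
In E → S e E: E is at the end; this adds FOLLOW(E) to itself — nothing new
In S → E: E is at the end, add FOLLOW(S)

The FOLLOW sets referred to above (computed the same way, to a fixed point):
  FOLLOW(S) = { $, 'e' }

Taking the union: FOLLOW(E) = { $, 'b', 'e' }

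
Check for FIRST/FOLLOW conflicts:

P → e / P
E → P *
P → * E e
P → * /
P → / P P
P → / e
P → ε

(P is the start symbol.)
Yes. P → e '/' P with FOLLOW(P) on { 'e' }; P → '*' E e with FOLLOW(P) on { '*' }; P → '*' '/' with FOLLOW(P) on { '*' }; P → '/' P P with FOLLOW(P) on { '/' }; P → '/' e with FOLLOW(P) on { '/' }

A FIRST/FOLLOW conflict occurs when a non-terminal N has a nullable alternative N → β (β ⇒* ε) and another alternative N → α with FIRST(α) ∩ FOLLOW(N) ≠ ∅: on such a lookahead the parser cannot decide between expanding α and letting N vanish via β.

Nullable non-terminals: P.

P: nullable alternative(s) P → ε; FOLLOW(P) = { $, '*', '/', 'e' }
  P → e / P: FIRST \ {ε} = { 'e' } — overlaps FOLLOW(P) on { 'e' }: CONFLICT
  P → * E e: FIRST \ {ε} = { '*' } — overlaps FOLLOW(P) on { '*' }: CONFLICT
  P → * /: FIRST \ {ε} = { '*' } — overlaps FOLLOW(P) on { '*' }: CONFLICT
  P → / P P: FIRST \ {ε} = { '/' } — overlaps FOLLOW(P) on { '/' }: CONFLICT
  P → / e: FIRST \ {ε} = { '/' } — overlaps FOLLOW(P) on { '/' }: CONFLICT
  P → ε: FIRST \ {ε} = { } — this is the only nullable alternative, skip

E has no nullable alternative, so no FIRST/FOLLOW check is needed there.

So the grammar has 5 FIRST/FOLLOW conflicts (marked CONFLICT above).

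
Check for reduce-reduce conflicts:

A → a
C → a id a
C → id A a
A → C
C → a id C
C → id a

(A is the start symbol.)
Yes — I6: [A → a .] vs [C → id a .]

A reduce-reduce conflict occurs when an LR(0) state has two complete items [A → α .] and [B → β .] — both call for a reduction, and with no lookahead the parser cannot choose between them.

Augment with A' → A and build the canonical LR(0) collection (I0 = CLOSURE({[A' → . A]}), then GOTO on every symbol after a dot until no new states appear). It has 11 states:
  I0: { [A → . C], [A → . a], [A' → . A], [C → . a id C], [C → . a id a], [C → . id A a], [C → . id a] }  — shift
  I1: { [A' → A .] }  — accept
  I2: { [A → C .] }  — reduce
  I3: { [A → a .], [C → a . id C], [C → a . id a] }  — shift, reduce
  I4: { [A → . C], [A → . a], [C → . a id C], [C → . a id a], [C → . id A a], [C → . id a], [C → id . A a], [C → id . a] }  — shift
  I5: { [C → id A . a] }  — shift
  I6: { [A → a .], [C → a . id C], [C → a . id a], [C → id a .] }  — shift, 2 reduces
  I7: { [C → . a id C], [C → . a id a], [C → . id A a], [C → . id a], [C → a id . C], [C → a id . a] }  — shift
  I8: { [C → a id C .] }  — reduce
  I9: { [C → a . id C], [C → a . id a], [C → a id a .] }  — shift, reduce
  I10: { [C → id A a .] }  — reduce

I6 contains complete items [A → a .], [C → id a .] — reduce-reduce conflict.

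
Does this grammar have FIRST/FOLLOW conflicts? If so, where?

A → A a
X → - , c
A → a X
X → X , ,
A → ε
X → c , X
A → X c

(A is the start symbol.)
A FIRST/FOLLOW conflict occurs when a non-terminal N has a nullable alternative N → β (β ⇒* ε) and another alternative N → α with FIRST(α) ∩ FOLLOW(N) ≠ ∅: on such a lookahead the parser cannot decide between expanding α and letting N vanish via β.

Nullable non-terminals: A.
FIRST sets used below: FIRST(A) = { '-', 'a', 'c', ε }, FIRST(X) = { '-', 'c' }

A: nullable alternative(s) A → ε; FOLLOW(A) = { $, 'a' }
  A → A a: FIRST \ {ε} = { '-', 'a', 'c' } — overlaps FOLLOW(A) on { 'a' }: CONFLICT
  A → a X: FIRST \ {ε} = { 'a' } — overlaps FOLLOW(A) on { 'a' }: CONFLICT
  A → ε: FIRST \ {ε} = { } — this is the only nullable alternative, skip
  A → X c: FIRST \ {ε} = { '-', 'c' } — disjoint from FOLLOW(A)

X has no nullable alternative, so no FIRST/FOLLOW check is needed there.

So the grammar has 2 FIRST/FOLLOW conflicts (marked CONFLICT above).

Answer: Yes. A → A a with FOLLOW(A) on { 'a' }; A → a X with FOLLOW(A) on { 'a' }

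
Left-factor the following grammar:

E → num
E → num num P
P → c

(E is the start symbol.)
E → num E'
E' → ε
E' → num P
P → c

Left-factoring transforms A → αβ₁ | αβ₂ into A → αA' and A' → β₁ | β₂
(α is the longest common prefix among the alternatives). Repeat until
no nonterminal has two alternatives with a common prefix.

Round 1: E has alternatives sharing prefix 'num'. Introduce E': E → num E'
  Add: E' → ε
  Add: E' → num P

No remaining common prefixes — done.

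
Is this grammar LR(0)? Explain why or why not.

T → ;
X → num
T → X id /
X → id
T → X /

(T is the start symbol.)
A grammar is LR(0) if no state in the canonical LR(0) collection has:
  - both a shift item (dot before a terminal) and a complete item (shift-reduce conflict), or
  - two or more complete items (reduce-reduce conflict; the accept item [T' → T .] counts as a complete item here).

Augment with T' → T and build the canonical LR(0) collection (I0 = CLOSURE({[T' → . T]}), then GOTO on every symbol after a dot until no new states appear). It has 9 states:
  I0: { [T → . ;], [T → . X /], [T → . X id /], [T' → . T], [X → . id], [X → . num] }  — shift
  I1: { [T → ; .] }  — reduce
  I2: { [T' → T .] }  — accept
  I3: { [T → X . /], [T → X . id /] }  — shift
  I4: { [X → id .] }  — reduce
  I5: { [X → num .] }  — reduce
  I6: { [T → X / .] }  — reduce
  I7: { [T → X id . /] }  — shift
  I8: { [T → X id / .] }  — reduce

Every state is either a pure shift/goto state or contains exactly one complete item and nothing to shift — no conflicts. The grammar is LR(0).

Answer: Yes, the grammar is LR(0)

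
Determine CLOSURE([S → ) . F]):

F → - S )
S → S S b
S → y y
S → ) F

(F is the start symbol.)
{ [F → . - S )], [S → ) . F] }

To compute CLOSURE, for each item [A → α.Bβ] where B is a non-terminal, add [B → .γ] for all productions B → γ; repeat for the newly added items until nothing changes.

Start with: [S → ) . F]
  [S → ) . F] has the dot before F: add [F → . - S )]
No further items can be added.

CLOSURE = { [F → . - S )], [S → ) . F] }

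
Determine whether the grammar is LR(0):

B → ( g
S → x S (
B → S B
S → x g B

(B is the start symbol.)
Yes, the grammar is LR(0)

A grammar is LR(0) if no state in the canonical LR(0) collection has:
  - both a shift item (dot before a terminal) and a complete item (shift-reduce conflict), or
  - two or more complete items (reduce-reduce conflict; the accept item [B' → B .] counts as a complete item here).

Augment with B' → B and build the canonical LR(0) collection (I0 = CLOSURE({[B' → . B]}), then GOTO on every symbol after a dot until no new states appear). It has 11 states:
  I0: { [B → . ( g], [B → . S B], [B' → . B], [S → . x S (], [S → . x g B] }  — shift
  I1: { [B → ( . g] }  — shift
  I2: { [B' → B .] }  — accept
  I3: { [B → . ( g], [B → . S B], [B → S . B], [S → . x S (], [S → . x g B] }  — shift
  I4: { [S → . x S (], [S → . x g B], [S → x . S (], [S → x . g B] }  — shift
  I5: { [S → x S . (] }  — shift
  I6: { [B → . ( g], [B → . S B], [S → . x S (], [S → . x g B], [S → x g . B] }  — shift
  I7: { [S → x g B .] }  — reduce
  I8: { [S → x S ( .] }  — reduce
  I9: { [B → S B .] }  — reduce
  I10: { [B → ( g .] }  — reduce

Every state is either a pure shift/goto state or contains exactly one complete item and nothing to shift — no conflicts. The grammar is LR(0).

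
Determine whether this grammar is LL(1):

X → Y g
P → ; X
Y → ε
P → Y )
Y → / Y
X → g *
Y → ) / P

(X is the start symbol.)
A grammar is LL(1) if for each non-terminal N with multiple productions, the predict sets of those productions are pairwise disjoint, where PREDICT(N → α) = (FIRST(α) \ {ε}) ∪ (FOLLOW(N) if α ⇒* ε).

Relevant sets:
  FIRST(Y) = { ')', '/', ε }
  FOLLOW(Y) = { ')', 'g' }

For X:
  PREDICT(X → Y g) = { ')', '/', 'g' }
  PREDICT(X → g '*') = { 'g' }
For P:
  PREDICT(P → ';' X) = { ';' }
  PREDICT(P → Y ')') = { ')', '/' }
For Y:
  PREDICT(Y → ε) = { ')', 'g' }
  PREDICT(Y → '/' Y) = { '/' }
  PREDICT(Y → ')' '/' P) = { ')' }

Conflict found: Predict set conflict for X: { 'g' }
The grammar is NOT LL(1).

Answer: No. Predict set conflict for X: { 'g' }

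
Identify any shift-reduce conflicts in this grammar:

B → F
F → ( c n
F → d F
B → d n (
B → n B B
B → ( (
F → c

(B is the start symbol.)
No shift-reduce conflicts

A shift-reduce conflict occurs when an LR(0) state has both:
  - a complete (reduce) item [A → α .] (dot at the end), and
  - a shift item [B → β . c γ] (dot before a terminal).

Augment with B' → B and build the canonical LR(0) collection (I0 = CLOSURE({[B' → . B]}), then GOTO on every symbol after a dot until no new states appear). It has 17 states:
  I0: { [B → . ( (], [B → . F], [B → . d n (], [B → . n B B], [B' → . B], [F → . ( c n], [F → . c], [F → . d F] }  — shift
  I1: { [B → ( . (], [F → ( . c n] }  — shift
  I2: { [B' → B .] }  — accept
  I3: { [B → F .] }  — reduce
  I4: { [F → c .] }  — reduce
  I5: { [B → d . n (], [F → . ( c n], [F → . c], [F → . d F], [F → d . F] }  — shift
  I6: { [B → . ( (], [B → . F], [B → . d n (], [B → . n B B], [B → n . B B], [F → . ( c n], [F → . c], [F → . d F] }  — shift
  I7: { [B → . ( (], [B → . F], [B → . d n (], [B → . n B B], [B → n B . B], [F → . ( c n], [F → . c], [F → . d F] }  — shift
  I8: { [B → n B B .] }  — reduce
  I9: { [F → ( . c n] }  — shift
  I10: { [F → d F .] }  — reduce
  I11: { [F → . ( c n], [F → . c], [F → . d F], [F → d . F] }  — shift
  I12: { [B → d n . (] }  — shift
  I13: { [B → d n ( .] }  — reduce
  I14: { [F → ( c . n] }  — shift
  I15: { [F → ( c n .] }  — reduce
  I16: { [B → ( ( .] }  — reduce

No state contains both a complete item and a shift item.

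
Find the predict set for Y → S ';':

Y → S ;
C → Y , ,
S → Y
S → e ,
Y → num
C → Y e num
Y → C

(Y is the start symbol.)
{ 'e', 'num' }

PREDICT(Y → S ';') = (FIRST(RHS) \ {ε}) ∪ (FOLLOW(Y) if ε ∈ FIRST(RHS), i.e. RHS ⇒* ε)
FIRST(S) = { 'e', 'num' }
FIRST(S ';') = { 'e', 'num' }
ε ∉ FIRST(S ';'), so FOLLOW(Y) is not added.
PREDICT(Y → S ';') = { 'e', 'num' }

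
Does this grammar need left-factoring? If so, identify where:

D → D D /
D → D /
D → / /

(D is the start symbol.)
Left-factoring is needed when two productions for the same non-terminal
share a common prefix on the right-hand side.

Productions for D:
  D → D D /
  D → D /
  D → / /

Found common prefix 'D' in productions for D

Answer: Yes, D has productions with common prefix 'D'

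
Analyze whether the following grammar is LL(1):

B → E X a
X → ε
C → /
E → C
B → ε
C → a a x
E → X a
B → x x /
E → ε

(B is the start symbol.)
No. Predict set conflict for E: { 'a' }

A grammar is LL(1) if for each non-terminal N with multiple productions, the predict sets of those productions are pairwise disjoint, where PREDICT(N → α) = (FIRST(α) \ {ε}) ∪ (FOLLOW(N) if α ⇒* ε).

Relevant sets:
  FIRST(E) = { '/', 'a', ε }
  FIRST(X) = { ε }
  FIRST(C) = { '/', 'a' }
  FOLLOW(B) = { $ }
  FOLLOW(E) = { 'a' }

For B:
  PREDICT(B → E X a) = { '/', 'a' }
  PREDICT(B → ε) = { $ }
  PREDICT(B → x x '/') = { 'x' }
For C:
  PREDICT(C → '/') = { '/' }
  PREDICT(C → a a x) = { 'a' }
For E:
  PREDICT(E → C) = { '/', 'a' }
  PREDICT(E → X a) = { 'a' }
  PREDICT(E → ε) = { 'a' }
X has a single production, so nothing to check there.

Conflict found: Predict set conflict for E: { 'a' }
The grammar is NOT LL(1).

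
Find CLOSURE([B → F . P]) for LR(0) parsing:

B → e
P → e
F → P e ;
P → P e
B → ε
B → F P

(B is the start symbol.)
{ [B → F . P], [P → . P e], [P → . e] }

To compute CLOSURE, for each item [A → α.Bβ] where B is a non-terminal, add [B → .γ] for all productions B → γ; repeat for the newly added items until nothing changes.

Start with: [B → F . P]
  [B → F . P] has the dot before P: add [P → . e], [P → . P e]
No further items can be added.

CLOSURE = { [B → F . P], [P → . P e], [P → . e] }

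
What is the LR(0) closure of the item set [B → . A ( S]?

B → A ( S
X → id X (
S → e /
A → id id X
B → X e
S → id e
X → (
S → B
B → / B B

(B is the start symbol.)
{ [A → . id id X], [B → . A ( S] }

Start with: [B → . A ( S]
  [B → . A ( S] has the dot before A: add [A → . id id X]
No further items can be added.

CLOSURE = { [A → . id id X], [B → . A ( S] }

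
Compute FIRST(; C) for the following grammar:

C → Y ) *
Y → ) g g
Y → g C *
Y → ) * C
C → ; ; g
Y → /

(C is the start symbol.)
To compute FIRST(; C), process the symbols left to right:
Symbol ; is a terminal. Add ';' and stop.
FIRST(; C) = { ';' }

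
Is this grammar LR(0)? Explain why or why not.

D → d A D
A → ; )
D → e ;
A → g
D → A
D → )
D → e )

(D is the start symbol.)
Yes, the grammar is LR(0)

A grammar is LR(0) if no state in the canonical LR(0) collection has:
  - both a shift item (dot before a terminal) and a complete item (shift-reduce conflict), or
  - two or more complete items (reduce-reduce conflict; the accept item [D' → D .] counts as a complete item here).

Augment with D' → D and build the canonical LR(0) collection (I0 = CLOSURE({[D' → . D]}), then GOTO on every symbol after a dot until no new states appear). It has 13 states:
  I0: { [A → . ; )], [A → . g], [D → . )], [D → . A], [D → . d A D], [D → . e )], [D → . e ;], [D' → . D] }  — shift
  I1: { [D → ) .] }  — reduce
  I2: { [A → ; . )] }  — shift
  I3: { [D → A .] }  — reduce
  I4: { [D' → D .] }  — accept
  I5: { [A → . ; )], [A → . g], [D → d . A D] }  — shift
  I6: { [D → e . )], [D → e . ;] }  — shift
  I7: { [A → g .] }  — reduce
  I8: { [D → e ) .] }  — reduce
  I9: { [D → e ; .] }  — reduce
  I10: { [A → . ; )], [A → . g], [D → . )], [D → . A], [D → . d A D], [D → . e )], [D → . e ;], [D → d A . D] }  — shift
  I11: { [D → d A D .] }  — reduce
  I12: { [A → ; ) .] }  — reduce

Every state is either a pure shift/goto state or contains exactly one complete item and nothing to shift — no conflicts. The grammar is LR(0).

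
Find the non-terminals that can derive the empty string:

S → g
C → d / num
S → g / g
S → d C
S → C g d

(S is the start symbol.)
None

A non-terminal is nullable if it can derive ε (the empty string): either it has an ε-production, or it has a production whose right-hand side consists entirely of nullable non-terminals.

There are no ε-productions, so no non-terminal can derive ε.
No non-terminals are nullable.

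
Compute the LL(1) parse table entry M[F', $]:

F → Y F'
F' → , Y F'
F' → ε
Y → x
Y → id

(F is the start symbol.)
F' → ε

To find M[F', $], we find productions for F' where $ is in the predict set (PREDICT(N → α) = (FIRST(α) \ {ε}) ∪ (FOLLOW(N) if α ⇒* ε)).

Relevant sets:
  FOLLOW(F') = { $ }

F' → , Y F': PREDICT = { ',' }
F' → ε: PREDICT = { $ }
  $ is in predict set, so this production goes in M[F', $]

M[F', $] = F' → ε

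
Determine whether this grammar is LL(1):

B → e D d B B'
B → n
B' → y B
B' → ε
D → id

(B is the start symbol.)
Relevant sets:
  FOLLOW(B') = { $, 'y' }

For B:
  PREDICT(B → e D d B B') = { 'e' }
  PREDICT(B → n) = { 'n' }
For B':
  PREDICT(B' → y B) = { 'y' }
  PREDICT(B' → ε) = { $, 'y' }
D has a single production, so nothing to check there.

Conflict found: Predict set conflict for B': { 'y' }
The grammar is NOT LL(1).

Answer: No. Predict set conflict for B': { 'y' }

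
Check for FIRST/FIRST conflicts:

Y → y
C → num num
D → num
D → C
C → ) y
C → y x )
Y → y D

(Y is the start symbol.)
A FIRST/FIRST conflict occurs when two productions N → α and N → β for the same non-terminal have FIRST(α) ∩ FIRST(β) ≠ ∅ (with ε ∈ FIRST of a nullable right-hand side, so two nullable alternatives also conflict).

FIRST sets of the non-terminals at (or reachable through a nullable prefix from) the front of some alternative:
  FIRST(C) = { ')', 'num', 'y' }

Productions for Y:
  Y → y: FIRST = { 'y' }
  Y → y D: FIRST = { 'y' }
Productions for C:
  C → num num: FIRST = { 'num' }
  C → ) y: FIRST = { ')' }
  C → y x ): FIRST = { 'y' }
Productions for D:
  D → num: FIRST = { 'num' }
  D → C: FIRST = { ')', 'num', 'y' }

Conflict for Y: Y → y and Y → y D
  Overlap: { 'y' }
Conflict for D: D → num and D → C
  Overlap: { 'num' }

Answer: Yes. Y → y / Y → y D on { 'y' }; D → num / D → C on { 'num' }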